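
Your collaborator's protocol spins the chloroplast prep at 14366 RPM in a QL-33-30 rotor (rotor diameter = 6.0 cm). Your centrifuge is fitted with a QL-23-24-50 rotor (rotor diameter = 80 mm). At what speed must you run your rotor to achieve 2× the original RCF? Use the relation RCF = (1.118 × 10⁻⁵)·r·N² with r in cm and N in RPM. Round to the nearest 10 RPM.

Original rotor: r = 6.0 / 2 = 3 cm
RCF_original = 1.118 × 10⁻⁵ × 3 × (14366)² = 1.118 × 10⁻⁵ × 3 × 206,381,956 ≈ 6,922.1 × g
Target RCF = 2 × 6,922.1 ≈ 13,844.2 × g
Your rotor: r = 80 mm / 2 = 40 mm = 4 cm
13,844.2 = 1.118 × 10⁻⁵ × 4 × N²
N² = 13,844.2 / (4.472 × 10⁻⁵) = 309,575,134
N ≈ √309,575,134 ≈ 17,594.7

≈ 17590 RPM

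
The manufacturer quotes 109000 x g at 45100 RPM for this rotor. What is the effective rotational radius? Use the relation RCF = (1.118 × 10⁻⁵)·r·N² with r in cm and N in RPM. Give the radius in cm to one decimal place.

≈ 4.8 cm

109000 = 1.118 × 10⁻⁵ × r × (45100)²
r = 109000 / (1.118 × 10⁻⁵ × 2,034,010,000) = 109000 / 22740.23 ≈ 4.793 cm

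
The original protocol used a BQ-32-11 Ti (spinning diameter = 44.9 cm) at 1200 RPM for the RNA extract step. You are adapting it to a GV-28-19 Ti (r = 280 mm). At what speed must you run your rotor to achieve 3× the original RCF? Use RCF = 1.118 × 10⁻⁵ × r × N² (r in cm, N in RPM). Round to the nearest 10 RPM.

1860 RPM

Original rotor: r = 44.9 / 2 = 22.45 cm
RCF = 1.118 × 10⁻⁵ × r × N²
RCF_original = 1.118 × 10⁻⁵ × 22.45 × (1200)² = 1.118 × 10⁻⁵ × 22.45 × 1,440,000 ≈ 361.4 × g
Target RCF = 3 × 361.4 ≈ 1,084.2 × g
Your rotor: r = 280 mm = 28.0 cm
1,084.2 = 1.118 × 10⁻⁵ × 28 × N²
N² = 1,084.2 / (31.304 × 10⁻⁵) = 3,463,455
N ≈ √3,463,455 ≈ 1,861.0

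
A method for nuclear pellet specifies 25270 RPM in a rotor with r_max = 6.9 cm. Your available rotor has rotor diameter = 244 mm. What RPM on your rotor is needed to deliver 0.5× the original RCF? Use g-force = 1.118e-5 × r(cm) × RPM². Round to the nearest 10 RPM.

≈ 13440 RPM

RCF_original = 1.118 × 10⁻⁵ × 6.9 × (25270)² = 1.118 × 10⁻⁵ × 6.9 × 638,572,900 ≈ 49,260.8 × g
Target RCF = 0.5 × 49,260.8 ≈ 24,630.4 × g
Your rotor: r = 244 mm / 2 = 122 mm = 12.2 cm
24,630.4 = 1.118 × 10⁻⁵ × 12.2 × N²
N² = 24,630.4 / (13.6396 × 10⁻⁵) = 180,580,076
N ≈ √180,580,076 ≈ 13,438.0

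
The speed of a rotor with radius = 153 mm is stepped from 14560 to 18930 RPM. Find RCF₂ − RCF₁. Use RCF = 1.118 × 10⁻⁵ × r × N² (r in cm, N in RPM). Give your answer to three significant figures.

25000 × g

r = 153 mm = 15.3 cm
RCF₁ = 1.118 × 10⁻⁵ × 15.3 × (14560)² = 1.118 × 10⁻⁵ × 15.3 × 211,993,600 ≈ 36,262.4 × g
RCF₂ = 1.118 × 10⁻⁵ × 15.3 × (18930)² = 1.118 × 10⁻⁵ × 15.3 × 358,344,900 ≈ 61,296.3 × g
Increase = 61,296.3 − 36,262.4 = 25,033.9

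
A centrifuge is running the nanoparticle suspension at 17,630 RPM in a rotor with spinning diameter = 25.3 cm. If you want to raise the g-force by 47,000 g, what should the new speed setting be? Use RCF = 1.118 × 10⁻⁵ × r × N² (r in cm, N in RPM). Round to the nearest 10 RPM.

N₂ ≈ 25360 RPM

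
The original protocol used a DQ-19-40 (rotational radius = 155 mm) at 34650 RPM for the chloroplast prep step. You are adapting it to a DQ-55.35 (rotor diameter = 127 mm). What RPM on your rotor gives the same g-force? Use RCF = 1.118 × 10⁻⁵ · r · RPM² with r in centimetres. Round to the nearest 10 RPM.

≈ 54140 RPM

Original rotor: r = 155 mm = 15.5 cm
RCF_original = 1.118 × 10⁻⁵ × 15.5 × (34650)² = 1.118 × 10⁻⁵ × 15.5 × 1,200,622,500 ≈ 208,055.9 × g
Your rotor: r = 127 mm / 2 = 63.5 mm = 6.35 cm
208,055.9 = 1.118 × 10⁻⁵ × 6.35 × N²
N² = 208,055.9 / (7.0993 × 10⁻⁵) = 2,930,653,726
N ≈ √2,930,653,726 ≈ 54,135.5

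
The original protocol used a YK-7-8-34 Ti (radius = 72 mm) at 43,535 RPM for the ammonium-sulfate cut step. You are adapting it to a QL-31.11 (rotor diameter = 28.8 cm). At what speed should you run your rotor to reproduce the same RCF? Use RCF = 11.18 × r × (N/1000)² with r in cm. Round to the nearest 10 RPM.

30780 RPM

Original rotor: r = 72 mm = 7.2 cm
RCF_original = 11.18 × 7.2 × (43.535)² = 11.18 × 7.2 × 1,895.296225 ≈ 152,563.8 × g
Your rotor: r = 28.8 / 2 = 14.4 cm
152,563.8 = 11.18 × 14.4 × (N/1000)²
(N/1000)² = 152,563.8 / 160.992 = 947.6483
N = 1000 × √947.6483 ≈ 30,783.9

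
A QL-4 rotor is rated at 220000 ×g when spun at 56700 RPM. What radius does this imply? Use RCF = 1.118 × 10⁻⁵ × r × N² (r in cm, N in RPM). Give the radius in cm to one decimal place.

6.1 cm

220000 = 1.118 × 10⁻⁵ × r × (56700)²
r = 220000 / (1.118 × 10⁻⁵ × 3,214,890,000) = 220000 / 35942.47 ≈ 6.121 cm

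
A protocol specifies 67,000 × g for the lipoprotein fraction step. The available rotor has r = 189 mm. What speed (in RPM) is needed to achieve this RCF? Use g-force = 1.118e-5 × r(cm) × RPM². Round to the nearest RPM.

r = 189 mm = 18.9 cm
67,000 = 1.118 × 10⁻⁵ × 18.9 × N²
N² = 67,000 / (21.1302 × 10⁻⁵) = 317,081,712
N ≈ √317,081,712 ≈ 17,806.8

≈ 17807 RPM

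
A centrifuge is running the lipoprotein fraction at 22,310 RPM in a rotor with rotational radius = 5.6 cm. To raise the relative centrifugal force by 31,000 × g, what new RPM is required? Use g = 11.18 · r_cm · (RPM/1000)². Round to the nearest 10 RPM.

Current RCF = 11.18 × 5.6 × (22.31)² = 11.18 × 5.6 × 497.7361 ≈ 31,162.3 × g
Target RCF = 31,162.3 + 31,000 = 62,162.3 × g
(N/1000)² = 62,162.3 / 62.608 = 992.8811
N = 1000 × √992.8811 ≈ 31,510.0

N₂ ≈ 31510 RPM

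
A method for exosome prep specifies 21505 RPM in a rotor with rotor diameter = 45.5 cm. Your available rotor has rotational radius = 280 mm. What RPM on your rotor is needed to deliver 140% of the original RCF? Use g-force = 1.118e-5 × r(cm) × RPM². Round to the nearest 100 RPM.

≈ 22900 RPM

Original rotor: r = 45.5 / 2 = 22.75 cm
RCF_original = 1.118 × 10⁻⁵ × 22.75 × (21505)² = 1.118 × 10⁻⁵ × 22.75 × 462,465,025 ≈ 117,625.7 × g
Target RCF = 1.4 × 117,625.7 ≈ 164,676 × g
Your rotor: r = 280 mm = 28.0 cm
164,676 = 1.118 × 10⁻⁵ × 28 × N²
N² = 164,676 / (31.304 × 10⁻⁵) = 526,054,178
N ≈ √526,054,178 ≈ 22,935.9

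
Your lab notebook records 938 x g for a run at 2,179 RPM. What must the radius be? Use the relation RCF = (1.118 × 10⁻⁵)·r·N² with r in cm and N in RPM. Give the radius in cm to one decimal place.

r ≈ 17.7 cm

RCF = 1.118 × 10⁻⁵ × r × N²
938 = 1.118 × 10⁻⁵ × r × (2179)²
r = 938 / (1.118 × 10⁻⁵ × 4,748,041) = 938 / 53.0831 ≈ 17.670 cm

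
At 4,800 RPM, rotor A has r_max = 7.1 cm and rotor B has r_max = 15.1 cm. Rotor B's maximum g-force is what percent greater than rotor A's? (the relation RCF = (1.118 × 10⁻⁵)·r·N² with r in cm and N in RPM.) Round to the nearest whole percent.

113%

At equal RPM, RCF scales linearly with r: ratio = 15.1 / 7.1 = 2.1268.
So rotor B delivers 112.7% more g-force.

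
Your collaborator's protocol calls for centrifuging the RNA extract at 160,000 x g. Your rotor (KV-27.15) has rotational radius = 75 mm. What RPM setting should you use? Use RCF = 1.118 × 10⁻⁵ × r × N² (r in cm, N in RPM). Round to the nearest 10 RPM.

43680 RPM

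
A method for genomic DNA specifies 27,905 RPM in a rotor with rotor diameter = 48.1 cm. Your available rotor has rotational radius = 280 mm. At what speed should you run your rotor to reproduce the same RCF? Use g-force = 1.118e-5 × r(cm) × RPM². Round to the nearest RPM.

≈ 25862 RPM

Original rotor: r = 48.1 / 2 = 24.05 cm
RCF = 1.118 × 10⁻⁵ × r × N²
RCF_original = 1.118 × 10⁻⁵ × 24.05 × (27905)² = 1.118 × 10⁻⁵ × 24.05 × 778,689,025 ≈ 209,373.1 × g
Your rotor: r = 280 mm = 28.0 cm
209,373.1 = 1.118 × 10⁻⁵ × 28 × N²
N² = 209,373.1 / (31.304 × 10⁻⁵) = 668,838,168
N ≈ √668,838,168 ≈ 25,861.9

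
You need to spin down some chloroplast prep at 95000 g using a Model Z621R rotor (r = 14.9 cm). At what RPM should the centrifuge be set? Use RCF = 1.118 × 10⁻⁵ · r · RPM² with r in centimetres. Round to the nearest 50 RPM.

95,000 = 1.118 × 10⁻⁵ × 14.9 × N²
N² = 95,000 / (16.6582 × 10⁻⁵) = 570,289,707
N ≈ √570,289,707 ≈ 23,880.7

23900 RPM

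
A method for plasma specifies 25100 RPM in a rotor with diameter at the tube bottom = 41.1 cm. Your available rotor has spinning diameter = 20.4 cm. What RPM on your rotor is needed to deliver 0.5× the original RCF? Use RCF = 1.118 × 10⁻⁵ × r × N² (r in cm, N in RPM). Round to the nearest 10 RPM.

Original rotor: r = 41.1 / 2 = 20.55 cm
RCF_original = 1.118 × 10⁻⁵ × 20.55 × (25100)² = 1.118 × 10⁻⁵ × 20.55 × 630,010,000 ≈ 144,744.2 × g
Target RCF = 0.5 × 144,744.2 ≈ 72,372.1 × g
Your rotor: r = 20.4 / 2 = 10.2 cm
72,372.1 = 1.118 × 10⁻⁵ × 10.2 × N²
N² = 72,372.1 / (11.4036 × 10⁻⁵) = 634,642,569
N ≈ √634,642,569 ≈ 25,192.1

25190 RPM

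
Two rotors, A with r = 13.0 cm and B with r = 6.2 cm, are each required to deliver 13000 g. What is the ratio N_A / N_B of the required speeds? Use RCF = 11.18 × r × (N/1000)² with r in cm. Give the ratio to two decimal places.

0.69

At fixed RCF, N ∝ 1/√r, so N_A/N_B = √(r_B/r_A) = √(6.2/13.0) = √0.476923 = 0.6906.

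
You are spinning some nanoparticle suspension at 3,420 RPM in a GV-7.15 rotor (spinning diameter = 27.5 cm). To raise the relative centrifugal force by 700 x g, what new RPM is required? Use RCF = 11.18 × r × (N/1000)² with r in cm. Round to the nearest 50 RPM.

4050 RPM

r = 27.5 / 2 = 13.75 cm
Current RCF = 11.18 × 13.75 × (3.42)² = 11.18 × 13.75 × 11.6964 ≈ 1,798 × g
Target RCF = 1,798 + 700 = 2,498 × g
(N/1000)² = 2,498 / 153.725 = 16.2498
N = 1000 × √16.2498 ≈ 4,031.1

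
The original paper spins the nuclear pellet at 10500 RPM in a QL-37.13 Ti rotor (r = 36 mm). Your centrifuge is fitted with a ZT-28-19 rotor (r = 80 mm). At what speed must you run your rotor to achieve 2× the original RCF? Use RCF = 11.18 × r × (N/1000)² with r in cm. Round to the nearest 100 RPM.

10000 RPM

Original rotor: r = 36 mm = 3.6 cm
RCF = 11.18 × r × (N/1000)²
RCF_original = 11.18 × 3.6 × (10.5)² = 11.18 × 3.6 × 110.25 ≈ 4,437.3 × g
Target RCF = 2 × 4,437.3 ≈ 8,874.6 × g
Your rotor: r = 80 mm = 8.0 cm
8,874.6 = 11.18 × 8 × (N/1000)²
(N/1000)² = 8,874.6 / 89.44 = 99.22406
N = 1000 × √99.22406 ≈ 9,961.1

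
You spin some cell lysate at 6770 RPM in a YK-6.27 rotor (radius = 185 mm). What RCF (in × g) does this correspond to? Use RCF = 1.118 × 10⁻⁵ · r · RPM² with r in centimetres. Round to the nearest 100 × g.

9500 × g

r = 185 mm = 18.5 cm
RCF = 1.118 × 10⁻⁵ × r × N²
RCF = 1.118 × 10⁻⁵ × 18.5 × (6770)² = 1.118 × 10⁻⁵ × 18.5 × 45,832,900 ≈ 9,479.6 × g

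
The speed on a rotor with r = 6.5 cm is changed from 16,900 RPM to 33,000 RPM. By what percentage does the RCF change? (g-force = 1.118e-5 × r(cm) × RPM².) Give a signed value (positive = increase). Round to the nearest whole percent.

+281%

RCF ∝ N², so the ratio is (33000/16900)² = (1.952663)² = 3.8129.
Change = 3.8129 − 1 = +2.8129 → +281.3%.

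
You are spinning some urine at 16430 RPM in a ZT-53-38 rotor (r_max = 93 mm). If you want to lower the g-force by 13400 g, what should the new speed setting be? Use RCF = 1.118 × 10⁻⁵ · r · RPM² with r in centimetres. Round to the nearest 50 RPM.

N₂ ≈ 11900 RPM

r = 93 mm = 9.3 cm
Current RCF = 1.118 × 10⁻⁵ × 9.3 × (16430)² = 1.118 × 10⁻⁵ × 9.3 × 269,944,900 ≈ 28,067.3 × g
Target RCF = 28,067.3 − 13,400 = 14,667.3 × g
N² = 14,667.3 / (10.3974 × 10⁻⁵) = 141,066,998
N ≈ √141,066,998 ≈ 11,877.2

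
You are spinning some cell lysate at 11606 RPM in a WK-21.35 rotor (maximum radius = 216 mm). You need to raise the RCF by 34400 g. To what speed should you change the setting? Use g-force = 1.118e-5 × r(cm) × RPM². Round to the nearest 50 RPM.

N₂ ≈ 16650 RPM

r = 216 mm = 21.6 cm
Current RCF = 1.118 × 10⁻⁵ × 21.6 × (11606)² = 1.118 × 10⁻⁵ × 21.6 × 134,699,236 ≈ 32,528.2 × g
Target RCF = 32,528.2 + 34,400 = 66,928.2 × g
N² = 66,928.2 / (24.1488 × 10⁻⁵) = 277,149,175
N ≈ √277,149,175 ≈ 16,647.8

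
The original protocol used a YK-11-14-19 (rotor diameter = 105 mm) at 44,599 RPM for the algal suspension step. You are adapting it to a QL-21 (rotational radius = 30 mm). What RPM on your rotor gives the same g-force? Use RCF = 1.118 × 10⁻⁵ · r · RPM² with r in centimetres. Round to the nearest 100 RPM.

59000 RPM

Original rotor: r = 105 mm / 2 = 52.5 mm = 5.25 cm
RCF = 1.118 × 10⁻⁵ × r × N²
RCF_original = 1.118 × 10⁻⁵ × 5.25 × (44599)² = 1.118 × 10⁻⁵ × 5.25 × 1,989,070,801 ≈ 116,748.5 × g
Your rotor: r = 30 mm = 3.0 cm
116,748.5 = 1.118 × 10⁻⁵ × 3 × N²
N² = 116,748.5 / (3.354 × 10⁻⁵) = 3,480,873,584
N ≈ √3,480,873,584 ≈ 58,998.9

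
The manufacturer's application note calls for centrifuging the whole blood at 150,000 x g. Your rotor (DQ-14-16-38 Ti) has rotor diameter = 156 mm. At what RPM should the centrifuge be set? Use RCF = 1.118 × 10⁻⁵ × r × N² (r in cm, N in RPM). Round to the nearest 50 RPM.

N ≈ 41450 RPM

r = 156 mm / 2 = 78 mm = 7.8 cm
150,000 = 1.118 × 10⁻⁵ × 7.8 × N²
N² = 150,000 / (8.7204 × 10⁻⁵) = 1,720,104,582
N ≈ √1,720,104,582 ≈ 41,474.1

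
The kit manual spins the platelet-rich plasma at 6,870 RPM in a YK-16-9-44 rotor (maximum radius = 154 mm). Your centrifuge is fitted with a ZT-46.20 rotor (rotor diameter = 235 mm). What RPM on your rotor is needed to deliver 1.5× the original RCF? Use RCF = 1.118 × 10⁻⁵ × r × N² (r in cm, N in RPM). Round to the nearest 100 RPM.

≈ 9600 RPM

Original rotor: r = 154 mm = 15.4 cm
RCF = 1.118 × 10⁻⁵ × r × N²
RCF_original = 1.118 × 10⁻⁵ × 15.4 × (6870)² = 1.118 × 10⁻⁵ × 15.4 × 47,196,900 ≈ 8,126 × g
Target RCF = 1.5 × 8,126 ≈ 12,189 × g
Your rotor: r = 235 mm / 2 = 117.5 mm = 11.75 cm
12,189 = 1.118 × 10⁻⁵ × 11.75 × N²
N² = 12,189 / (13.1365 × 10⁻⁵) = 92,787,272
N ≈ √92,787,272 ≈ 9,632.6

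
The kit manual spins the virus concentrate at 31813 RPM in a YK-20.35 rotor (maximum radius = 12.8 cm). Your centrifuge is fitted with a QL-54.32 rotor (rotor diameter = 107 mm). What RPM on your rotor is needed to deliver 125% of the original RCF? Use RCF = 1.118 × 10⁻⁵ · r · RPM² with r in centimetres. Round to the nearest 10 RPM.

≈ 55020 RPM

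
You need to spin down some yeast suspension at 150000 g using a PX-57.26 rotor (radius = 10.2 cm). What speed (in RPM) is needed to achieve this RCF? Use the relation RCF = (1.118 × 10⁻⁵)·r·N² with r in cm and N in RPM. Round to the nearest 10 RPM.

N ≈ 36270 RPM

150,000 = 1.118 × 10⁻⁵ × 10.2 × N²
N² = 150,000 / (11.4036 × 10⁻⁵) = 1,315,374,092
N ≈ √1,315,374,092 ≈ 36,268.1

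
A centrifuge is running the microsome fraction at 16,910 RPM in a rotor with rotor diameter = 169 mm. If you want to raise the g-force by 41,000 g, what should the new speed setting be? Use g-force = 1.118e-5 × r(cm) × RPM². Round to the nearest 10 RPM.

≈ 26830 RPM

r = 169 mm / 2 = 84.5 mm = 8.45 cm
Current RCF = 1.118 × 10⁻⁵ × 8.45 × (16910)² = 1.118 × 10⁻⁵ × 8.45 × 285,948,100 ≈ 27,013.8 × g
Target RCF = 27,013.8 + 41,000 = 68,013.8 × g
N² = 68,013.8 / (9.4471 × 10⁻⁵) = 719,943,686
N ≈ √719,943,686 ≈ 26,831.8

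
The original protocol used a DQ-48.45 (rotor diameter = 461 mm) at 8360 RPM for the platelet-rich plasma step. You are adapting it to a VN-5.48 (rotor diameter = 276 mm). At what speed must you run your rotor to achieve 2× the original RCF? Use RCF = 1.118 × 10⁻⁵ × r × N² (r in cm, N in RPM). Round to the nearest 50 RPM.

≈ 15300 RPM

Original rotor: r = 461 mm / 2 = 230.5 mm = 23.05 cm
RCF = 1.118 × 10⁻⁵ × r × N²
RCF_original = 1.118 × 10⁻⁵ × 23.05 × (8360)² = 1.118 × 10⁻⁵ × 23.05 × 69,889,600 ≈ 18,010.5 × g
Target RCF = 2 × 18,010.5 ≈ 36,021 × g
Your rotor: r = 276 mm / 2 = 138 mm = 13.8 cm
36,021 = 1.118 × 10⁻⁵ × 13.8 × N²
N² = 36,021 / (15.4284 × 10⁻⁵) = 233,472,039
N ≈ √233,472,039 ≈ 15,279.8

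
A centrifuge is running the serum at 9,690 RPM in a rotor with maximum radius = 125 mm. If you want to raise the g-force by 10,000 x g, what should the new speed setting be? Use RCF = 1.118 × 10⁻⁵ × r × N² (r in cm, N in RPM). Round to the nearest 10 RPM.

≈ 12860 RPM

r = 125 mm = 12.5 cm
Current RCF = 1.118 × 10⁻⁵ × 12.5 × (9690)² = 1.118 × 10⁻⁵ × 12.5 × 93,896,100 ≈ 13,122 × g
Target RCF = 13,122 + 10,000 = 23,122 × g
N² = 23,122 / (13.975 × 10⁻⁵) = 165,452,594
N ≈ √165,452,594 ≈ 12,862.8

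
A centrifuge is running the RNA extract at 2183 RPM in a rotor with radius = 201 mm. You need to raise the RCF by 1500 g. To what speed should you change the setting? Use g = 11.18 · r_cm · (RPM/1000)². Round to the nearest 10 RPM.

r = 201 mm = 20.1 cm
Current RCF = 11.18 × 20.1 × (2.183)² = 11.18 × 20.1 × 4.765489 ≈ 1,070.9 × g
Target RCF = 1,070.9 + 1,500 = 2,570.9 × g
(N/1000)² = 2,570.9 / 224.718 = 11.44056
N = 1000 × √11.44056 ≈ 3,382.4

3380 RPM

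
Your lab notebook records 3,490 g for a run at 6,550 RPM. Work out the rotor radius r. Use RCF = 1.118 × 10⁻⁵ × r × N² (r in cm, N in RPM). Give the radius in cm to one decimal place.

3490 = 1.118 × 10⁻⁵ × r × (6550)²
r = 3490 / (1.118 × 10⁻⁵ × 42,902,500) = 3490 / 479.6499 ≈ 7.276 cm

r ≈ 7.3 cm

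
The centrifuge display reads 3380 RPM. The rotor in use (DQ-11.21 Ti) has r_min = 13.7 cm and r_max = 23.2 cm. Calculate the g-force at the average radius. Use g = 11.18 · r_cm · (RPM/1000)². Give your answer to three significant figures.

r_avg = (13.7 + 23.2) / 2 = 18.45 cm
RCF = 11.18 × r × (N/1000)²
RCF = 11.18 × 18.45 × (3.38)² = 11.18 × 18.45 × 11.4244 ≈ 2,356.5 × g

RCF ≈ 2360 g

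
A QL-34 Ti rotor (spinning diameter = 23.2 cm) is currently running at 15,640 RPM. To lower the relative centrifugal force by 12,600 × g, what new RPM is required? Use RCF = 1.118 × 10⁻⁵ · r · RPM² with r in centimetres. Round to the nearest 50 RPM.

12150 RPM

r = 23.2 / 2 = 11.6 cm
Current RCF = 1.118 × 10⁻⁵ × 11.6 × (15640)² = 1.118 × 10⁻⁵ × 11.6 × 244,609,600 ≈ 31,722.9 × g
Target RCF = 31,722.9 − 12,600 = 19,122.9 × g
N² = 19,122.9 / (12.9688 × 10⁻⁵) = 147,453,118
N ≈ √147,453,118 ≈ 12,143.0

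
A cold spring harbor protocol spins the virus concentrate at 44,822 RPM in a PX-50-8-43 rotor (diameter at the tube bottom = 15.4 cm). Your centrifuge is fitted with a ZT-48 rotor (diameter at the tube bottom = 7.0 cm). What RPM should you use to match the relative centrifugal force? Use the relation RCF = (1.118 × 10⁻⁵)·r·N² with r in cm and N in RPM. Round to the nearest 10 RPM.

Original rotor: r = 15.4 / 2 = 7.7 cm
RCF = 1.118 × 10⁻⁵ × r × N²
RCF_original = 1.118 × 10⁻⁵ × 7.7 × (44822)² = 1.118 × 10⁻⁵ × 7.7 × 2,009,011,684 ≈ 172,947.8 × g
Your rotor: r = 7.0 / 2 = 3.5 cm
172,947.8 = 1.118 × 10⁻⁵ × 3.5 × N²
N² = 172,947.8 / (3.913 × 10⁻⁵) = 4,419,826,220
N ≈ √4,419,826,220 ≈ 66,481.8

66480 RPM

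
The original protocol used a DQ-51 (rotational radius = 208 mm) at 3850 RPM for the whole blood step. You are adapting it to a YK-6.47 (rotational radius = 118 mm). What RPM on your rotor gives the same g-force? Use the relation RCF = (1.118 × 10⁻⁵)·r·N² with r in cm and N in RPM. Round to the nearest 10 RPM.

≈ 5110 RPM

Original rotor: r = 208 mm = 20.8 cm
RCF_original = 1.118 × 10⁻⁵ × 20.8 × (3850)² = 1.118 × 10⁻⁵ × 20.8 × 14,822,500 ≈ 3,446.9 × g
Your rotor: r = 118 mm = 11.8 cm
3,446.9 = 1.118 × 10⁻⁵ × 11.8 × N²
N² = 3,446.9 / (13.1924 × 10⁻⁵) = 26,127,922
N ≈ √26,127,922 ≈ 5,111.5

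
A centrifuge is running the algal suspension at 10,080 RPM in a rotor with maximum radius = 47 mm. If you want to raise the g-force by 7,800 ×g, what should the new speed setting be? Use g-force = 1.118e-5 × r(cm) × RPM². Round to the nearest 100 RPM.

≈ 15800 RPM

r = 47 mm = 4.7 cm
Current RCF = 1.118 × 10⁻⁵ × 4.7 × (10080)² = 1.118 × 10⁻⁵ × 4.7 × 101,606,400 ≈ 5,339 × g
Target RCF = 5,339 + 7,800 = 13,139 × g
N² = 13,139 / (5.2546 × 10⁻⁵) = 250,047,577
N ≈ √250,047,577 ≈ 15,812.9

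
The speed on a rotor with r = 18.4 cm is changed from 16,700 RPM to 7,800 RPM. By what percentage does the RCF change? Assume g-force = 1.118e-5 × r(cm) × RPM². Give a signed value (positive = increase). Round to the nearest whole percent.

-78%

RCF ∝ N², so the ratio is (7800/16700)² = (0.467066)² = 0.2182.
Change = 0.2182 − 1 = -0.7818 → -78.2%.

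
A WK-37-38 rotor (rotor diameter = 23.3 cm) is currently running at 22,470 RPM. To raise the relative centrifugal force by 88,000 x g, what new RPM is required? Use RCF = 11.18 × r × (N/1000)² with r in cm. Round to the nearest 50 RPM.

≈ 34350 RPM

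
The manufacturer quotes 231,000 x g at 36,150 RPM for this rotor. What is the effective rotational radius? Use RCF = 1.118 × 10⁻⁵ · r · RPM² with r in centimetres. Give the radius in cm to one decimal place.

15.8 cm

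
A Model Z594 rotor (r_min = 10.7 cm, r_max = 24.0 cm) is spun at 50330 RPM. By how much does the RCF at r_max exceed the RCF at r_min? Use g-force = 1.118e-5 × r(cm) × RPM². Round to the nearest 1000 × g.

RCF_max = 1.118 × 10⁻⁵ × 24 × (50330)² = 1.118 × 10⁻⁵ × 24 × 2,533,108,900 ≈ 679,683.8 × g
RCF_min = 1.118 × 10⁻⁵ × 10.7 × (50330)² = 1.118 × 10⁻⁵ × 10.7 × 2,533,108,900 ≈ 303,025.7 × g
ΔRCF = 679,683.8 − 303,025.7 = 376,658.1

ΔRCF ≈ 377000 g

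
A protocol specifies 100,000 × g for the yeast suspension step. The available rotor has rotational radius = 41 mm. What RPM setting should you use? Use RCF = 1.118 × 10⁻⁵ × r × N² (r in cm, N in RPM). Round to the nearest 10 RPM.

N ≈ 46710 RPM

r = 41 mm = 4.1 cm
RCF = 1.118 × 10⁻⁵ × r × N²
100,000 = 1.118 × 10⁻⁵ × 4.1 × N²
N² = 100,000 / (4.5838 × 10⁻⁵) = 2,181,596,056
N ≈ √2,181,596,056 ≈ 46,707.6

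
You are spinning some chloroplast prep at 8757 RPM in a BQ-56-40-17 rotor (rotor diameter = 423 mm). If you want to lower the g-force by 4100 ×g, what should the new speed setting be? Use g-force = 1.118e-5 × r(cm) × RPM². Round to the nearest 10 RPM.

r = 423 mm / 2 = 211.5 mm = 21.15 cm
Current RCF = 1.118 × 10⁻⁵ × 21.15 × (8757)² = 1.118 × 10⁻⁵ × 21.15 × 76,685,049 ≈ 18,132.7 × g
Target RCF = 18,132.7 − 4,100 = 14,032.7 × g
N² = 14,032.7 / (23.6457 × 10⁻⁵) = 59,345,674
N ≈ √59,345,674 ≈ 7,703.6

N₂ ≈ 7700 RPM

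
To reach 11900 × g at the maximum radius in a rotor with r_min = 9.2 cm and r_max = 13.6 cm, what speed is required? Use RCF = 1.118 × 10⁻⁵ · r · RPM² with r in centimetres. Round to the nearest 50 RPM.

N ≈ 8850 RPM

Use r_max = 13.6 cm.
RCF = 1.118 × 10⁻⁵ × r × N²
11,900 = 1.118 × 10⁻⁵ × 13.6 × N²
N² = 11,900 / (15.2048 × 10⁻⁵) = 78,264,758
N ≈ √78,264,758 ≈ 8,846.7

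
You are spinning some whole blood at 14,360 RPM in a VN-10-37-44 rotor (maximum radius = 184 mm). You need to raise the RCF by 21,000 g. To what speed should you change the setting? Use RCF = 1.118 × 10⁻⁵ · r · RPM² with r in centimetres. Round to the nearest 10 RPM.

N₂ ≈ 17560 RPM

r = 184 mm = 18.4 cm
Current RCF = 1.118 × 10⁻⁵ × 18.4 × (14360)² = 1.118 × 10⁻⁵ × 18.4 × 206,209,600 ≈ 42,419.8 × g
Target RCF = 42,419.8 + 21,000 = 63,419.8 × g
N² = 63,419.8 / (20.5712 × 10⁻⁵) = 308,294,120
N ≈ √308,294,120 ≈ 17,558.3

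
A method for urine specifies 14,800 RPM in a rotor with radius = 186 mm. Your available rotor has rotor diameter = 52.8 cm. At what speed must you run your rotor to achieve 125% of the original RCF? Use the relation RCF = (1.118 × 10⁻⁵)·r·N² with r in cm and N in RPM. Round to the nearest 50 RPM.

≈ 13900 RPM

Original rotor: r = 186 mm = 18.6 cm
RCF_original = 1.118 × 10⁻⁵ × 18.6 × (14800)² = 1.118 × 10⁻⁵ × 18.6 × 219,040,000 ≈ 45,548.9 × g
Target RCF = 1.25 × 45,548.9 ≈ 56,936.1 × g
Your rotor: r = 52.8 / 2 = 26.4 cm
56,936.1 = 1.118 × 10⁻⁵ × 26.4 × N²
N² = 56,936.1 / (29.5152 × 10⁻⁵) = 192,904,334
N ≈ √192,904,334 ≈ 13,889.0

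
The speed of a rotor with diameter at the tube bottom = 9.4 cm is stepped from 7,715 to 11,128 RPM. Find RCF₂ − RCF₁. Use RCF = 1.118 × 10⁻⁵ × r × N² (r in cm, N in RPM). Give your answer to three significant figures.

≈ 3380 ×g

r = 9.4 / 2 = 4.7 cm
RCF₁ = 1.118 × 10⁻⁵ × 4.7 × (7715)² = 1.118 × 10⁻⁵ × 4.7 × 59,521,225 ≈ 3,127.6 × g
RCF₂ = 1.118 × 10⁻⁵ × 4.7 × (11128)² = 1.118 × 10⁻⁵ × 4.7 × 123,832,384 ≈ 6,506.9 × g
Increase = 6,506.9 − 3,127.6 = 3,379.3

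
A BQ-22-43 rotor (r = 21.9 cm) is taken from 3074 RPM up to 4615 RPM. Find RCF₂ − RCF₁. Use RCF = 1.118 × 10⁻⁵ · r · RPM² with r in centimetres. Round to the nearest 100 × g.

≈ 2900 × g

RCF₁ = 1.118 × 10⁻⁵ × 21.9 × (3074)² = 1.118 × 10⁻⁵ × 21.9 × 9,449,476 ≈ 2,313.6 × g
RCF₂ = 1.118 × 10⁻⁵ × 21.9 × (4615)² = 1.118 × 10⁻⁵ × 21.9 × 21,298,225 ≈ 5,214.7 × g
Increase = 5,214.7 − 2,313.6 = 2,901.1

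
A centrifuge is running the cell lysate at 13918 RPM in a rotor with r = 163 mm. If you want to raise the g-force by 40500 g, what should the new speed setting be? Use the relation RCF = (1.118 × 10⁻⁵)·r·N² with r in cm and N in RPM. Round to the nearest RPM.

r = 163 mm = 16.3 cm
Current RCF = 1.118 × 10⁻⁵ × 16.3 × (13918)² = 1.118 × 10⁻⁵ × 16.3 × 193,710,724 ≈ 35,300.7 × g
Target RCF = 35,300.7 + 40,500 = 75,800.7 × g
N² = 75,800.7 / (18.2234 × 10⁻⁵) = 415,952,566
N ≈ √415,952,566 ≈ 20,394.9

20395 RPM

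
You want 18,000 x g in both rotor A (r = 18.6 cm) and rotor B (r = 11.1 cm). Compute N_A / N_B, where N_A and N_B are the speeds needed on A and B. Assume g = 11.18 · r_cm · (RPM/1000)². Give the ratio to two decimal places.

0.77

At fixed RCF, N ∝ 1/√r, so N_A/N_B = √(r_B/r_A) = √(11.1/18.6) = √0.596774 = 0.7725.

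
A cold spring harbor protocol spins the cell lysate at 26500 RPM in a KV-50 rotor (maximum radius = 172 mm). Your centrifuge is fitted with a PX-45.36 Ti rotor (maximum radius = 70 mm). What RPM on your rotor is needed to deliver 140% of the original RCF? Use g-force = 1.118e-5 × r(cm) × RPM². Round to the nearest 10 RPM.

49150 RPM

Original rotor: r = 172 mm = 17.2 cm
RCF = 1.118 × 10⁻⁵ × r × N²
RCF_original = 1.118 × 10⁻⁵ × 17.2 × (26500)² = 1.118 × 10⁻⁵ × 17.2 × 702,250,000 ≈ 135,039.9 × g
Target RCF = 1.4 × 135,039.9 ≈ 189,055.9 × g
Your rotor: r = 70 mm = 7.0 cm
189,055.9 = 1.118 × 10⁻⁵ × 7 × N²
N² = 189,055.9 / (7.826 × 10⁻⁵) = 2,415,741,119
N ≈ √2,415,741,119 ≈ 49,150.2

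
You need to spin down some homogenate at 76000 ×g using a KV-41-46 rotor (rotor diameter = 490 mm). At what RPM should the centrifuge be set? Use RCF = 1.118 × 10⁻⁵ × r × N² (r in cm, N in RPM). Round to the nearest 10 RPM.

r = 490 mm / 2 = 245 mm = 24.5 cm
76,000 = 1.118 × 10⁻⁵ × 24.5 × N²
N² = 76,000 / (27.391 × 10⁻⁵) = 277,463,400
N ≈ √277,463,400 ≈ 16,657.2

16660 RPM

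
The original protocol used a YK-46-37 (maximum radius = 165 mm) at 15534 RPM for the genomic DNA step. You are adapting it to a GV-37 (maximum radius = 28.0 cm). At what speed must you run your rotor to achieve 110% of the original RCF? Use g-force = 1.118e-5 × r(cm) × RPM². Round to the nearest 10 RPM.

Original rotor: r = 165 mm = 16.5 cm
RCF_original = 1.118 × 10⁻⁵ × 16.5 × (15534)² = 1.118 × 10⁻⁵ × 16.5 × 241,305,156 ≈ 44,513.6 × g
Target RCF = 1.1 × 44,513.6 ≈ 48,965 × g
48,965 = 1.118 × 10⁻⁵ × 28 × N²
N² = 48,965 / (31.304 × 10⁻⁵) = 156,417,710
N ≈ √156,417,710 ≈ 12,506.7

12510 RPM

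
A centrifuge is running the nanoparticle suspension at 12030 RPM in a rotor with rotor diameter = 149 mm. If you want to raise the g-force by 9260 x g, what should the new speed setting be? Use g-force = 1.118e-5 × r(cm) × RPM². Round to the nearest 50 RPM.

r = 149 mm / 2 = 74.5 mm = 7.45 cm
Current RCF = 1.118 × 10⁻⁵ × 7.45 × (12030)² = 1.118 × 10⁻⁵ × 7.45 × 144,720,900 ≈ 12,053.9 × g
Target RCF = 12,053.9 + 9,260 = 21,313.9 × g
N² = 21,313.9 / (8.3291 × 10⁻⁵) = 255,896,796
N ≈ √255,896,796 ≈ 15,996.8

16000 RPM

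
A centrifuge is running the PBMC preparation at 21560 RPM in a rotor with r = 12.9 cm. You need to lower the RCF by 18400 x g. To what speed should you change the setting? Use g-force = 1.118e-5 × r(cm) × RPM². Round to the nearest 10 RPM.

18360 RPM

Current RCF = 1.118 × 10⁻⁵ × 12.9 × (21560)² = 1.118 × 10⁻⁵ × 12.9 × 464,833,600 ≈ 67,039.2 × g
Target RCF = 67,039.2 − 18,400 = 48,639.2 × g
N² = 48,639.2 / (14.4222 × 10⁻⁵) = 337,252,292
N ≈ √337,252,292 ≈ 18,364.4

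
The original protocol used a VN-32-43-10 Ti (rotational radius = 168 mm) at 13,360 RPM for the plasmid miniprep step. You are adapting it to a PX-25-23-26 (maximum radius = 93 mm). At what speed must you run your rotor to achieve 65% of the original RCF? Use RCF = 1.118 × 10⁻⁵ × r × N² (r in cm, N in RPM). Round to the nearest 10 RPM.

14480 RPM

Original rotor: r = 168 mm = 16.8 cm
RCF_original = 1.118 × 10⁻⁵ × 16.8 × (13360)² = 1.118 × 10⁻⁵ × 16.8 × 178,489,600 ≈ 33,524.6 × g
Target RCF = 0.65 × 33,524.6 ≈ 21,791 × g
Your rotor: r = 93 mm = 9.3 cm
21,791 = 1.118 × 10⁻⁵ × 9.3 × N²
N² = 21,791 / (10.3974 × 10⁻⁵) = 209,581,241
N ≈ √209,581,241 ≈ 14,476.9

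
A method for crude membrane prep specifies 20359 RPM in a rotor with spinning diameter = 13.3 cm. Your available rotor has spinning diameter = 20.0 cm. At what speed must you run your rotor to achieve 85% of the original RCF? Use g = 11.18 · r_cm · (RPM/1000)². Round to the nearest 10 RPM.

Original rotor: r = 13.3 / 2 = 6.65 cm
RCF_original = 11.18 × 6.65 × (20.359)² = 11.18 × 6.65 × 414.488881 ≈ 30,816 × g
Target RCF = 0.85 × 30,816 ≈ 26,193.6 × g
Your rotor: r = 20.0 / 2 = 10 cm
26,193.6 = 11.18 × 10 × (N/1000)²
(N/1000)² = 26,193.6 / 111.8 = 234.2898
N = 1000 × √234.2898 ≈ 15,306.5

≈ 15310 RPM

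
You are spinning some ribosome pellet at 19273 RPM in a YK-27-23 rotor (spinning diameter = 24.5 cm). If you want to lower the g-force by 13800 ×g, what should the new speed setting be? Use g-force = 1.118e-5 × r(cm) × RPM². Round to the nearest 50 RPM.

r = 24.5 / 2 = 12.25 cm
Current RCF = 1.118 × 10⁻⁵ × 12.25 × (19273)² = 1.118 × 10⁻⁵ × 12.25 × 371,448,529 ≈ 50,871.7 × g
Target RCF = 50,871.7 − 13,800 = 37,071.7 × g
N² = 37,071.7 / (13.6955 × 10⁻⁵) = 270,685,262
N ≈ √270,685,262 ≈ 16,452.5

16450 RPM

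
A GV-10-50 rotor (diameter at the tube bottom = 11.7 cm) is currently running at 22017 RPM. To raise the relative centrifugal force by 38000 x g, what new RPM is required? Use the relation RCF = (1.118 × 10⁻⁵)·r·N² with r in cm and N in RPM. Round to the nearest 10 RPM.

≈ 32650 RPM

r = 11.7 / 2 = 5.85 cm
Current RCF = 1.118 × 10⁻⁵ × 5.85 × (22017)² = 1.118 × 10⁻⁵ × 5.85 × 484,748,289 ≈ 31,704 × g
Target RCF = 31,704 + 38,000 = 69,704 × g
N² = 69,704 / (6.5403 × 10⁻⁵) = 1,065,761,509
N ≈ √1,065,761,509 ≈ 32,646.0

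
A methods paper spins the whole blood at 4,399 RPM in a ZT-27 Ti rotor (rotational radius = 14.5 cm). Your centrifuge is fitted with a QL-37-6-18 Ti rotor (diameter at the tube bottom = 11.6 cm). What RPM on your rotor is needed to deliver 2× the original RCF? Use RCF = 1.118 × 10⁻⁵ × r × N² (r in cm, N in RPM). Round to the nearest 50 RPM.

RCF = 1.118 × 10⁻⁵ × r × N²
RCF_original = 1.118 × 10⁻⁵ × 14.5 × (4399)² = 1.118 × 10⁻⁵ × 14.5 × 19,351,201 ≈ 3,137 × g
Target RCF = 2 × 3,137 ≈ 6,274 × g
Your rotor: r = 11.6 / 2 = 5.8 cm
6,274 = 1.118 × 10⁻⁵ × 5.8 × N²
N² = 6,274 / (6.4844 × 10⁻⁵) = 96,755,290
N ≈ √96,755,290 ≈ 9,836.4

≈ 9850 RPM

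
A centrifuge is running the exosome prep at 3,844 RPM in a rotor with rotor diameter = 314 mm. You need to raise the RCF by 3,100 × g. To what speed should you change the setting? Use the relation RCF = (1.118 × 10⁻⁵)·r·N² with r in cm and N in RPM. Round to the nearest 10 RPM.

r = 314 mm / 2 = 157 mm = 15.7 cm
Current RCF = 1.118 × 10⁻⁵ × 15.7 × (3844)² = 1.118 × 10⁻⁵ × 15.7 × 14,776,336 ≈ 2,593.6 × g
Target RCF = 2,593.6 + 3,100 = 5,693.6 × g
N² = 5,693.6 / (17.5526 × 10⁻⁵) = 32,437,360
N ≈ √32,437,360 ≈ 5,695.4

N₂ ≈ 5700 RPM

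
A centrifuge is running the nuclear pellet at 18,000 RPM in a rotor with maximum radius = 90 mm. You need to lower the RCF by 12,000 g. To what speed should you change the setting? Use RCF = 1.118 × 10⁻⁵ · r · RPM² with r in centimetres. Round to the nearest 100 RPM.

≈ 14300 RPM

r = 90 mm = 9.0 cm
Current RCF = 1.118 × 10⁻⁵ × 9 × (18000)² = 1.118 × 10⁻⁵ × 9 × 324,000,000 ≈ 32,600.9 × g
Target RCF = 32,600.9 − 12,000 = 20,600.9 × g
N² = 20,600.9 / (10.062 × 10⁻⁵) = 204,739,614
N ≈ √204,739,614 ≈ 14,308.7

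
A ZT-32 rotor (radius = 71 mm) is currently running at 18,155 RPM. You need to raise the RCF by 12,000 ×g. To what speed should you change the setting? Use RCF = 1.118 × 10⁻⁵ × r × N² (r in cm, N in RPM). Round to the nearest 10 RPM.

r = 71 mm = 7.1 cm
Current RCF = 1.118 × 10⁻⁵ × 7.1 × (18155)² = 1.118 × 10⁻⁵ × 7.1 × 329,604,025 ≈ 26,163.3 × g
Target RCF = 26,163.3 + 12,000 = 38,163.3 × g
N² = 38,163.3 / (7.9378 × 10⁻⁵) = 480,779,309
N ≈ √480,779,309 ≈ 21,926.7

21930 RPM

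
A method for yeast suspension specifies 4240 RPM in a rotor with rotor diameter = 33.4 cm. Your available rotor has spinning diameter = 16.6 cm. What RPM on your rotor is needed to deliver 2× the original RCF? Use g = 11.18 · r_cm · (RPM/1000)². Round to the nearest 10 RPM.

≈ 8510 RPM

Original rotor: r = 33.4 / 2 = 16.7 cm
RCF = 11.18 × r × (N/1000)²
RCF_original = 11.18 × 16.7 × (4.24)² = 11.18 × 16.7 × 17.9776 ≈ 3,356.5 × g
Target RCF = 2 × 3,356.5 ≈ 6,713 × g
Your rotor: r = 16.6 / 2 = 8.3 cm
6,713 = 11.18 × 8.3 × (N/1000)²
(N/1000)² = 6,713 / 92.794 = 72.34304
N = 1000 × √72.34304 ≈ 8,505.5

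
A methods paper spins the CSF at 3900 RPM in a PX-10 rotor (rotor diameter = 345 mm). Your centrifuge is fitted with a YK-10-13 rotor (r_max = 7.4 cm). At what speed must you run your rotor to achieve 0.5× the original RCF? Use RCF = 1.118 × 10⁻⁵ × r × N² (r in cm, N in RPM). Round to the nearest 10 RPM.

Original rotor: r = 345 mm / 2 = 172.5 mm = 17.25 cm
RCF_original = 1.118 × 10⁻⁵ × 17.25 × (3900)² = 1.118 × 10⁻⁵ × 17.25 × 15,210,000 ≈ 2,933.3 × g
Target RCF = 0.5 × 2,933.3 ≈ 1,466.7 × g
1,466.7 = 1.118 × 10⁻⁵ × 7.4 × N²
N² = 1,466.7 / (8.2732 × 10⁻⁵) = 17,728,328
N ≈ √17,728,328 ≈ 4,210.5

≈ 4210 RPM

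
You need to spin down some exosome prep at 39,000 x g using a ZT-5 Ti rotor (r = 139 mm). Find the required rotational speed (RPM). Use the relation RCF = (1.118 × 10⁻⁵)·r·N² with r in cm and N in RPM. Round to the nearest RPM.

15842 RPM

r = 139 mm = 13.9 cm
RCF = 1.118 × 10⁻⁵ × r × N²
39,000 = 1.118 × 10⁻⁵ × 13.9 × N²
N² = 39,000 / (15.5402 × 10⁻⁵) = 250,962,021
N ≈ √250,962,021 ≈ 15,841.8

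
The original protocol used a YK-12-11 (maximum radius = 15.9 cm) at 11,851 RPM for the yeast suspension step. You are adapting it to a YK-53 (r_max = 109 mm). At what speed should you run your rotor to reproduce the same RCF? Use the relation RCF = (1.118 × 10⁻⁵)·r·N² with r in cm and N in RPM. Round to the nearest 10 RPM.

RCF = 1.118 × 10⁻⁵ × r × N²
RCF_original = 1.118 × 10⁻⁵ × 15.9 × (11851)² = 1.118 × 10⁻⁵ × 15.9 × 140,446,201 ≈ 24,966 × g
Your rotor: r = 109 mm = 10.9 cm
24,966 = 1.118 × 10⁻⁵ × 10.9 × N²
N² = 24,966 / (12.1862 × 10⁻⁵) = 204,871,084
N ≈ √204,871,084 ≈ 14,313.3

≈ 14310 RPM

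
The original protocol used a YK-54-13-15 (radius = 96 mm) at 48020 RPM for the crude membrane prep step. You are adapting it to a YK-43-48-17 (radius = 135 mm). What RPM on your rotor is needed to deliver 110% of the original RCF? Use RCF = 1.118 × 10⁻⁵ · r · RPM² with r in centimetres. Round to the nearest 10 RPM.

42470 RPM

Original rotor: r = 96 mm = 9.6 cm
RCF = 1.118 × 10⁻⁵ × r × N²
RCF_original = 1.118 × 10⁻⁵ × 9.6 × (48020)² = 1.118 × 10⁻⁵ × 9.6 × 2,305,920,400 ≈ 247,489.8 × g
Target RCF = 1.1 × 247,489.8 ≈ 272,238.8 × g
Your rotor: r = 135 mm = 13.5 cm
272,238.8 = 1.118 × 10⁻⁵ × 13.5 × N²
N² = 272,238.8 / (15.093 × 10⁻⁵) = 1,803,742,132
N ≈ √1,803,742,132 ≈ 42,470.5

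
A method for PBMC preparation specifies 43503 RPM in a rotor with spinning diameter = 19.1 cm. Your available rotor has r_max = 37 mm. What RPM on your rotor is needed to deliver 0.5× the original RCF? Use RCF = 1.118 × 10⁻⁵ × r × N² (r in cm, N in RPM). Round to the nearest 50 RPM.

49400 RPM

Original rotor: r = 19.1 / 2 = 9.55 cm
RCF_original = 1.118 × 10⁻⁵ × 9.55 × (43503)² = 1.118 × 10⁻⁵ × 9.55 × 1,892,511,009 ≈ 202,061.5 × g
Target RCF = 0.5 × 202,061.5 ≈ 101,030.8 × g
Your rotor: r = 37 mm = 3.7 cm
101,030.8 = 1.118 × 10⁻⁵ × 3.7 × N²
N² = 101,030.8 / (4.1366 × 10⁻⁵) = 2,442,363,294
N ≈ √2,442,363,294 ≈ 49,420.3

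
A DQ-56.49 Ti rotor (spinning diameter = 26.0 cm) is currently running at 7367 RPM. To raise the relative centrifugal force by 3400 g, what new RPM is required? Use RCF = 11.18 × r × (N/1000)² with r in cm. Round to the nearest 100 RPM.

8800 RPM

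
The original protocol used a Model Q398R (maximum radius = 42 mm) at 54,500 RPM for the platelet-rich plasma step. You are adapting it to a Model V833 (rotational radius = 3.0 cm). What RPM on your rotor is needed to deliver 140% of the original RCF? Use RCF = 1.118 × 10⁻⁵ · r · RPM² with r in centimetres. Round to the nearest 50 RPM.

76300 RPM

Original rotor: r = 42 mm = 4.2 cm
RCF_original = 1.118 × 10⁻⁵ × 4.2 × (54500)² = 1.118 × 10⁻⁵ × 4.2 × 2,970,250,000 ≈ 139,471.1 × g
Target RCF = 1.4 × 139,471.1 ≈ 195,259.5 × g
195,259.5 = 1.118 × 10⁻⁵ × 3 × N²
N² = 195,259.5 / (3.354 × 10⁻⁵) = 5,821,690,519
N ≈ √5,821,690,519 ≈ 76,300.0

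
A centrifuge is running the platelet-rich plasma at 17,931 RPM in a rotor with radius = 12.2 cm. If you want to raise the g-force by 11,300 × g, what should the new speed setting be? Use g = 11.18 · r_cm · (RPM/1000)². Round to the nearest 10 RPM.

Current RCF = 11.18 × 12.2 × (17.931)² = 11.18 × 12.2 × 321.520761 ≈ 43,854.1 × g
Target RCF = 43,854.1 + 11,300 = 55,154.1 × g
(N/1000)² = 55,154.1 / 136.396 = 404.3674
N = 1000 × √404.3674 ≈ 20,108.9

20110 RPM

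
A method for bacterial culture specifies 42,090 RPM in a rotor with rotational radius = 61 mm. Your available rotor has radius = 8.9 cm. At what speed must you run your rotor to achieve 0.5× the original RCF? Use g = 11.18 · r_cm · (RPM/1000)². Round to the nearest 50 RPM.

Original rotor: r = 61 mm = 6.1 cm
RCF_original = 11.18 × 6.1 × (42.09)² = 11.18 × 6.1 × 1,771.5681 ≈ 120,817.4 × g
Target RCF = 0.5 × 120,817.4 ≈ 60,408.7 × g
60,408.7 = 11.18 × 8.9 × (N/1000)²
(N/1000)² = 60,408.7 / 99.502 = 607.1104
N = 1000 × √607.1104 ≈ 24,639.6

24650 RPM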